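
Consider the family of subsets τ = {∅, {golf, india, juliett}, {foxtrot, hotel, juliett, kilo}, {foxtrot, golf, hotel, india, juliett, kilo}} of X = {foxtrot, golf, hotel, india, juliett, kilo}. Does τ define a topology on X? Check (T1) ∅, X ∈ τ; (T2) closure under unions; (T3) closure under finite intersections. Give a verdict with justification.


τ is NOT a topology on X.

Axiom (T1): ∅ ∈ τ? Yes; X ∈ τ? Yes.
Axiom (T2/T3): check pairwise unions and intersections of members of τ.
Counterexample for (T3): {golf, india, juliett} ∩ {foxtrot, hotel, juliett, kilo} = {juliett} ∉ τ. Therefore τ is NOT a topology.


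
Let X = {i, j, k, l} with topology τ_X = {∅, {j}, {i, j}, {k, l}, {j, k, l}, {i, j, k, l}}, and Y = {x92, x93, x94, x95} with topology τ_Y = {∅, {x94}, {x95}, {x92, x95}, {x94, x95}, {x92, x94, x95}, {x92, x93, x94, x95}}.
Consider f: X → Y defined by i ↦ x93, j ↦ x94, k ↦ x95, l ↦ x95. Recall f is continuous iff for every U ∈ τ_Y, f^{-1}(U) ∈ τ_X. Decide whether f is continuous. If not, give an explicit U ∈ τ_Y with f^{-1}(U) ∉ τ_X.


f IS continuous.

Compute f^{-1}(U) for each U ∈ τ_Y:
  U = ∅: f^{-1}(U) = ∅ ∈ τ_X ✓.
  U = {x94}: f^{-1}(U) = {j} ∈ τ_X ✓.
  U = {x95}: f^{-1}(U) = {k, l} ∈ τ_X ✓.
  U = {x92, x95}: f^{-1}(U) = {k, l} ∈ τ_X ✓.
  U = {x94, x95}: f^{-1}(U) = {j, k, l} ∈ τ_X ✓.
  U = {x92, x94, x95}: f^{-1}(U) = {j, k, l} ∈ τ_X ✓.
  U = {x92, x93, x94, x95}: f^{-1}(U) = {i, j, k, l} ∈ τ_X ✓.
Every preimage lies in τ_X, so f IS continuous.


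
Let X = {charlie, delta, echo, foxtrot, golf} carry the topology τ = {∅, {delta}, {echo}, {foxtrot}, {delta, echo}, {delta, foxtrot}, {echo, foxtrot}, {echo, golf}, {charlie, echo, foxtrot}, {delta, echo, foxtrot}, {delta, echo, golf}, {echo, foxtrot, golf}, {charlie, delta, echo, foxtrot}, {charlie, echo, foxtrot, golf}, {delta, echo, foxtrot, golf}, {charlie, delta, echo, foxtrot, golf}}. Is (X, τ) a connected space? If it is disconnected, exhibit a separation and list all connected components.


(X, τ) is disconnected; components = [{delta}, {charlie, echo, foxtrot, golf}].

Find clopen sets (U ∈ τ with X ∖ U ∈ τ):
  U = ∅, X ∖ U = {charlie, delta, echo, foxtrot, golf} — both open, so U is clopen.
  U = {delta}, X ∖ U = {charlie, echo, foxtrot, golf} — both open, so U is clopen.
  U = {charlie, echo, foxtrot, golf}, X ∖ U = {delta} — both open, so U is clopen.
  U = {charlie, delta, echo, foxtrot, golf}, X ∖ U = ∅ — both open, so U is clopen.
Nontrivial clopen(s) exist: e.g. {delta}. So (X, τ) is disconnected.
Compute connected components by grouping points that agree on all clopens:
  component: {delta}
  component: {charlie, echo, foxtrot, golf}


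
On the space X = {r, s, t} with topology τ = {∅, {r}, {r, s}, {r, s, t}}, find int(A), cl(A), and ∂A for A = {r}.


int(A) = {r}, cl(A) = {r, s, t}, ∂A = {s, t}.

Closed sets in (X, τ) are complements of opens:
  closed(X, τ) = {∅, {t}, {s, t}, {r, s, t}}.
int(A) = ⋃ {U ∈ τ : U ⊆ A}. Opens contained in A: ∅, {r}.
Taking the union of these: int(A) = {r}.
cl(A) = ⋂ {C closed : A ⊆ C}. Closed sets containing A: {r, s, t}.
Intersecting these: cl(A) = {r, s, t}.
∂A = cl(A) ∖ int(A) = {r, s, t} ∖ {r} = {s, t}.


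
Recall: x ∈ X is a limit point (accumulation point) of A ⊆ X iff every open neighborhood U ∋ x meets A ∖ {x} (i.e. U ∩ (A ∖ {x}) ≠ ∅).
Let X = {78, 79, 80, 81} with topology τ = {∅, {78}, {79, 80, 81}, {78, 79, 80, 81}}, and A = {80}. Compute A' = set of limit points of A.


A' = {79, 81}

For each x ∈ X, list the open sets U ∈ τ with x ∈ U, then check whether U ∩ (A ∖ {x}) ≠ ∅ for every such U.
  x = 78: open {78} ∋ x has {78} ∩ (A ∖ {78}) = ∅, so x is NOT a limit point.
  x = 79: opens ∋ x are {79, 80, 81}, {78, 79, 80, 81}; each meets A ∖ {79}, so x IS a limit point.
  x = 80: open {79, 80, 81} ∋ x has {79, 80, 81} ∩ (A ∖ {80}) = ∅, so x is NOT a limit point.
  x = 81: opens ∋ x are {79, 80, 81}, {78, 79, 80, 81}; each meets A ∖ {81}, so x IS a limit point.
Collecting: A' = {79, 81}.


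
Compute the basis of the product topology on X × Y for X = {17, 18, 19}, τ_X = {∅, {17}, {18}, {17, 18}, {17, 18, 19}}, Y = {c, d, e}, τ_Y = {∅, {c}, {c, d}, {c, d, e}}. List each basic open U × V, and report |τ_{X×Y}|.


Basis B = {∅ × ∅, {17} × {c}, {18} × {c}, {17} × {c, d}, {17, 18} × {c}, {18} × {c, d}, {17} × {c, d, e}, {17, 18, 19} × {c}, {18} × {c, d, e}, {17, 18} × {c, d}, {17, 18} × {c, d, e}, {17, 18, 19} × {c, d}, {17, 18, 19} × {c, d, e}}; |τ_{X×Y}| = 30.

Enumerate products U × V with U ∈ τ_X, V ∈ τ_Y (deduplicated):
  ∅ × ∅ = {} (∅)
  {17} × {c} = {(17,c)}
  {18} × {c} = {(18,c)}
  {17} × {c, d} = {(17,c), (17,d)}
  {17, 18} × {c} = {(17,c), (18,c)}
  {18} × {c, d} = {(18,c), (18,d)}
  {17} × {c, d, e} = {(17,c), (17,d), (17,e)}
  {17, 18, 19} × {c} = {(17,c), (18,c), (19,c)}
  {18} × {c, d, e} = {(18,c), (18,d), (18,e)}
  {17, 18} × {c, d} = {(17,c), (17,d), (18,c), (18,d)}
  {17, 18} × {c, d, e} = {(17,c), (17,d), (17,e), (18,c), (18,d), (18,e)}
  {17, 18, 19} × {c, d} = {(17,c), (17,d), (18,c), (18,d), (19,c), (19,d)}
  {17, 18, 19} × {c, d, e} = {(17,c), (17,d), (17,e), (18,c), (18,d), (18,e), (19,c), (19,d), (19,e)}
These 13 distinct sets form the basis B.
Close under arbitrary unions to get τ_{X×Y}; counting gives |τ_{X×Y}| = 30.


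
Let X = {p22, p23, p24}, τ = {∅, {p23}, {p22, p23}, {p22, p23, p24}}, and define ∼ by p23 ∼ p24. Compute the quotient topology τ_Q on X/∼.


X/∼ = {[p22], [p23=p24]}; |τ_Q| = 2.

Equivalence classes: [p22], [p23=p24].
Quotient map π: X → X/∼ sends p22 ↦ [p22], p23 ↦ [p23=p24], p24 ↦ [p23=p24].
For each subset V ⊆ X/∼, compute π^{-1}(V) ⊆ X and check whether π^{-1}(V) ∈ τ. V is open in τ_Q iff π^{-1}(V) ∈ τ.
  V = {}: π^{-1}(V) = ∅ ∈ τ ✓.
  V = {[p22]}: π^{-1}(V) = {p22} ∉ τ ✗.
  V = {[p23=p24]}: π^{-1}(V) = {p23, p24} ∉ τ ✗.
  V = {[p22], [p23=p24]}: π^{-1}(V) = {p22, p23, p24} ∈ τ ✓.
Open sets in the quotient: τ_Q = {{}, {[p22], [p23=p24]}} (2 elements).


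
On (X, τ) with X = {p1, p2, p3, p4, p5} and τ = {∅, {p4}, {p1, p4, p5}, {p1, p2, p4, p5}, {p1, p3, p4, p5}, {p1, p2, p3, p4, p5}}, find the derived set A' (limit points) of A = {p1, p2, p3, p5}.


A' = {p1, p2, p3, p5}

For each x ∈ X, list the open sets U ∈ τ with x ∈ U, then check whether U ∩ (A ∖ {x}) ≠ ∅ for every such U.
  x = p1: opens ∋ x are {p1, p4, p5}, {p1, p2, p4, p5}, {p1, p3, p4, p5}, {p1, p2, p3, p4, p5}; each meets A ∖ {p1}, so x IS a limit point.
  x = p2: opens ∋ x are {p1, p2, p4, p5}, {p1, p2, p3, p4, p5}; each meets A ∖ {p2}, so x IS a limit point.
  x = p3: opens ∋ x are {p1, p3, p4, p5}, {p1, p2, p3, p4, p5}; each meets A ∖ {p3}, so x IS a limit point.
  x = p4: open {p4} ∋ x has {p4} ∩ (A ∖ {p4}) = ∅, so x is NOT a limit point.
  x = p5: opens ∋ x are {p1, p4, p5}, {p1, p2, p4, p5}, {p1, p3, p4, p5}, {p1, p2, p3, p4, p5}; each meets A ∖ {p5}, so x IS a limit point.
Collecting: A' = {p1, p2, p3, p5}.


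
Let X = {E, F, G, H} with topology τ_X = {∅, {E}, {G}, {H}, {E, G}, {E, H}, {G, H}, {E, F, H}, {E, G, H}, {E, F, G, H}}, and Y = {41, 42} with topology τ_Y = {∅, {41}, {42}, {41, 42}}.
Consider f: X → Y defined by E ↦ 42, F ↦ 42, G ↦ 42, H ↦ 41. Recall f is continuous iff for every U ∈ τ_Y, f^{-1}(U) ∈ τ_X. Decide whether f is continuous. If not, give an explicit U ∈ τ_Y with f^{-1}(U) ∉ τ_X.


f is NOT continuous.

Compute f^{-1}(U) for each U ∈ τ_Y:
  U = ∅: f^{-1}(U) = ∅ ∈ τ_X ✓.
  U = {41}: f^{-1}(U) = {H} ∈ τ_X ✓.
  U = {42}: f^{-1}(U) = {E, F, G} ∉ τ_X ✗.
  U = {41, 42}: f^{-1}(U) = {E, F, G, H} ∈ τ_X ✓.
Found U = {42} with f^{-1}(U) = {E, F, G} not in τ_X. Therefore f is NOT continuous.


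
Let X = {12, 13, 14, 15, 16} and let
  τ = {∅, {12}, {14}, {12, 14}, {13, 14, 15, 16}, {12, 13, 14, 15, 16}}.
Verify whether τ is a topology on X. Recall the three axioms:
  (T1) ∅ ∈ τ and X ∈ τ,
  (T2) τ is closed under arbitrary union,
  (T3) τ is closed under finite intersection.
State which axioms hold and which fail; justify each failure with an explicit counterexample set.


τ IS a topology on X.

Axiom (T1): ∅ ∈ τ? Yes; X ∈ τ? Yes.
Axiom (T2/T3): check pairwise unions and intersections of members of τ.
All pairwise intersections and unions checked — each lies in τ. Therefore τ satisfies (T1), (T2), (T3): it IS a topology on X.


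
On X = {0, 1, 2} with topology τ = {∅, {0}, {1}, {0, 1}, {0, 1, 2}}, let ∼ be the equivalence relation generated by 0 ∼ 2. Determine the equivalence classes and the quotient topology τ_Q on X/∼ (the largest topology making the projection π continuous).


X/∼ = {[0=2], [1]}; |τ_Q| = 3.

Equivalence classes: [0=2], [1].
Quotient map π: X → X/∼ sends 0 ↦ [0=2], 1 ↦ [1], 2 ↦ [0=2].
For each subset V ⊆ X/∼, compute π^{-1}(V) ⊆ X and check whether π^{-1}(V) ∈ τ. V is open in τ_Q iff π^{-1}(V) ∈ τ.
  V = {}: π^{-1}(V) = ∅ ∈ τ ✓.
  V = {[0=2]}: π^{-1}(V) = {0, 2} ∉ τ ✗.
  V = {[1]}: π^{-1}(V) = {1} ∈ τ ✓.
  V = {[0=2], [1]}: π^{-1}(V) = {0, 1, 2} ∈ τ ✓.
Open sets in the quotient: τ_Q = {{}, {[1]}, {[0=2], [1]}} (3 elements).


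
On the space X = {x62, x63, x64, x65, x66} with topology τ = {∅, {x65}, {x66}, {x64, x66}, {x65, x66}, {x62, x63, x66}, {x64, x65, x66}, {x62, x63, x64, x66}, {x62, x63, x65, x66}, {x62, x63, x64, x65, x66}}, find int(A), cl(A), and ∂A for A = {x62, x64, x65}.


int(A) = {x65}, cl(A) = {x62, x63, x64, x65}, ∂A = {x62, x63, x64}.

Closed sets in (X, τ) are complements of opens:
  closed(X, τ) = {∅, {x64}, {x65}, {x62, x63}, {x64, x65}, {x62, x63, x64}, {x62, x63, x65}, {x62, x63, x64, x65}, {x62, x63, x64, x66}, {x62, x63, x64, x65, x66}}.
int(A) = ⋃ {U ∈ τ : U ⊆ A}. Opens contained in A: ∅, {x65}.
Taking the union of these: int(A) = {x65}.
cl(A) = ⋂ {C closed : A ⊆ C}. Closed sets containing A: {x62, x63, x64, x65}, {x62, x63, x64, x65, x66}.
Intersecting these: cl(A) = {x62, x63, x64, x65}.
∂A = cl(A) ∖ int(A) = {x62, x63, x64, x65} ∖ {x65} = {x62, x63, x64}.


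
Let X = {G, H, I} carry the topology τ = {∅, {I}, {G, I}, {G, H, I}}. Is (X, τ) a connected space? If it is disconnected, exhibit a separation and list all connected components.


(X, τ) is connected.

Find clopen sets (U ∈ τ with X ∖ U ∈ τ):
  U = ∅, X ∖ U = {G, H, I} — both open, so U is clopen.
  U = {G, H, I}, X ∖ U = ∅ — both open, so U is clopen.
Only trivial clopens (∅ and X) exist, so (X, τ) is connected.
Compute connected components by grouping points that agree on all clopens:
  component: {G, H, I}


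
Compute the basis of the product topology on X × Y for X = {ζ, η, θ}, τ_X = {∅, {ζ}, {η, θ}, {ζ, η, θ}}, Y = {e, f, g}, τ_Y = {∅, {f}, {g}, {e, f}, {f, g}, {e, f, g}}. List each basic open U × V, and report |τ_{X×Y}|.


Basis B = {∅ × ∅, {ζ} × {f}, {ζ} × {g}, {ζ} × {e, f}, {ζ} × {f, g}, {η, θ} × {f}, {η, θ} × {g}, {ζ} × {e, f, g}, {ζ, η, θ} × {f}, {ζ, η, θ} × {g}, {η, θ} × {e, f}, {η, θ} × {f, g}, {ζ, η, θ} × {e, f}, {ζ, η, θ} × {f, g}, {η, θ} × {e, f, g}, {ζ, η, θ} × {e, f, g}}; |τ_{X×Y}| = 36.

Enumerate products U × V with U ∈ τ_X, V ∈ τ_Y (deduplicated):
  ∅ × ∅ = {} (∅)
  {ζ} × {f} = {(ζ,f)}
  {ζ} × {g} = {(ζ,g)}
  {ζ} × {e, f} = {(ζ,e), (ζ,f)}
  {ζ} × {f, g} = {(ζ,f), (ζ,g)}
  {η, θ} × {f} = {(η,f), (θ,f)}
  {η, θ} × {g} = {(η,g), (θ,g)}
  {ζ} × {e, f, g} = {(ζ,e), (ζ,f), (ζ,g)}
  {ζ, η, θ} × {f} = {(ζ,f), (η,f), (θ,f)}
  {ζ, η, θ} × {g} = {(ζ,g), (η,g), (θ,g)}
  {η, θ} × {e, f} = {(η,e), (η,f), (θ,e), (θ,f)}
  {η, θ} × {f, g} = {(η,f), (η,g), (θ,f), (θ,g)}
  {ζ, η, θ} × {e, f} = {(ζ,e), (ζ,f), (η,e), (η,f), (θ,e), (θ,f)}
  {ζ, η, θ} × {f, g} = {(ζ,f), (ζ,g), (η,f), (η,g), (θ,f), (θ,g)}
  {η, θ} × {e, f, g} = {(η,e), (η,f), (η,g), (θ,e), (θ,f), (θ,g)}
  {ζ, η, θ} × {e, f, g} = {(ζ,e), (ζ,f), (ζ,g), (η,e), (η,f), (η,g), (θ,e), (θ,f), (θ,g)}
These 16 distinct sets form the basis B.
Close under arbitrary unions to get τ_{X×Y}; counting gives |τ_{X×Y}| = 36.


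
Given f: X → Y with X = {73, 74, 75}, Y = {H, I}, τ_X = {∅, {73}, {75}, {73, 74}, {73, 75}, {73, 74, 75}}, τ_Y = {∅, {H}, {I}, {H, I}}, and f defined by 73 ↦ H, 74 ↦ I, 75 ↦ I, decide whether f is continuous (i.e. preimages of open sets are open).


f is NOT continuous.

Compute f^{-1}(U) for each U ∈ τ_Y:
  U = ∅: f^{-1}(U) = ∅ ∈ τ_X ✓.
  U = {H}: f^{-1}(U) = {73} ∈ τ_X ✓.
  U = {I}: f^{-1}(U) = {74, 75} ∉ τ_X ✗.
  U = {H, I}: f^{-1}(U) = {73, 74, 75} ∈ τ_X ✓.
Found U = {I} with f^{-1}(U) = {74, 75} not in τ_X. Therefore f is NOT continuous.


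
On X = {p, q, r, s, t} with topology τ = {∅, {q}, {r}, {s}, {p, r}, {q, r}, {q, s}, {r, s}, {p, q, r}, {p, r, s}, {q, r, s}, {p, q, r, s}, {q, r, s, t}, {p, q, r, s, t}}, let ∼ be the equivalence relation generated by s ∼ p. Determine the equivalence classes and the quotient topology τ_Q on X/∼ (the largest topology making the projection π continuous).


X/∼ = {[p=s], [q], [r], [t]}; |τ_Q| = 7.

Equivalence classes: [p=s], [q], [r], [t].
Quotient map π: X → X/∼ sends p ↦ [p=s], q ↦ [q], r ↦ [r], s ↦ [p=s], t ↦ [t].
For each subset V ⊆ X/∼, compute π^{-1}(V) ⊆ X and check whether π^{-1}(V) ∈ τ. V is open in τ_Q iff π^{-1}(V) ∈ τ.
  V = {}: π^{-1}(V) = ∅ ∈ τ ✓.
  V = {[p=s]}: π^{-1}(V) = {p, s} ∉ τ ✗.
  V = {[q]}: π^{-1}(V) = {q} ∈ τ ✓.
  V = {[p=s], [q]}: π^{-1}(V) = {p, q, s} ∉ τ ✗.
  V = {[r]}: π^{-1}(V) = {r} ∈ τ ✓.
  V = {[p=s], [r]}: π^{-1}(V) = {p, r, s} ∈ τ ✓.
  V = {[q], [r]}: π^{-1}(V) = {q, r} ∈ τ ✓.
  V = {[p=s], [q], [r]}: π^{-1}(V) = {p, q, r, s} ∈ τ ✓.
  V = {[t]}: π^{-1}(V) = {t} ∉ τ ✗.
  V = {[p=s], [t]}: π^{-1}(V) = {p, s, t} ∉ τ ✗.
  V = {[q], [t]}: π^{-1}(V) = {q, t} ∉ τ ✗.
  V = {[p=s], [q], [t]}: π^{-1}(V) = {p, q, s, t} ∉ τ ✗.
  V = {[r], [t]}: π^{-1}(V) = {r, t} ∉ τ ✗.
  V = {[p=s], [r], [t]}: π^{-1}(V) = {p, r, s, t} ∉ τ ✗.
  V = {[q], [r], [t]}: π^{-1}(V) = {q, r, t} ∉ τ ✗.
  V = {[p=s], [q], [r], [t]}: π^{-1}(V) = {p, q, r, s, t} ∈ τ ✓.
Open sets in the quotient: τ_Q = {{}, {[q]}, {[r]}, {[p=s], [r]}, {[q], [r]}, {[p=s], [q], [r]}, {[p=s], [q], [r], [t]}} (7 elements).


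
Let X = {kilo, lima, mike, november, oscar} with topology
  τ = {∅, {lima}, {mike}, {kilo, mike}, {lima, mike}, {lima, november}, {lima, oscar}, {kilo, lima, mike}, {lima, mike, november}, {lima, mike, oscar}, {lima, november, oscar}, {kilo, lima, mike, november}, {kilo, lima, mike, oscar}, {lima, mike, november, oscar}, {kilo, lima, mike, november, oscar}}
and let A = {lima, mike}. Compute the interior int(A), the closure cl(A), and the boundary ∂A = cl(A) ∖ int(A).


int(A) = {lima, mike}, cl(A) = {kilo, lima, mike, november, oscar}, ∂A = {kilo, november, oscar}.

Closed sets in (X, τ) are complements of opens:
  closed(X, τ) = {∅, {kilo}, {november}, {oscar}, {kilo, mike}, {kilo, november}, {kilo, oscar}, {november, oscar}, {kilo, mike, november}, {kilo, mike, oscar}, {kilo, november, oscar}, {lima, november, oscar}, {kilo, lima, november, oscar}, {kilo, mike, november, oscar}, {kilo, lima, mike, november, oscar}}.
int(A) = ⋃ {U ∈ τ : U ⊆ A}. Opens contained in A: ∅, {lima}, {mike}, {lima, mike}.
Taking the union of these: int(A) = {lima, mike}.
cl(A) = ⋂ {C closed : A ⊆ C}. Closed sets containing A: {kilo, lima, mike, november, oscar}.
Intersecting these: cl(A) = {kilo, lima, mike, november, oscar}.
∂A = cl(A) ∖ int(A) = {kilo, lima, mike, november, oscar} ∖ {lima, mike} = {kilo, november, oscar}.


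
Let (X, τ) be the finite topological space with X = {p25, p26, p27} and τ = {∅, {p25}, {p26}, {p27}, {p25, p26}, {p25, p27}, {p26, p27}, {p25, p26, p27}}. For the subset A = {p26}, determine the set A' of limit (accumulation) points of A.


A' = ∅

For each x ∈ X, list the open sets U ∈ τ with x ∈ U, then check whether U ∩ (A ∖ {x}) ≠ ∅ for every such U.
  x = p25: open {p25} ∋ x has {p25} ∩ (A ∖ {p25}) = ∅, so x is NOT a limit point.
  x = p26: open {p26} ∋ x has {p26} ∩ (A ∖ {p26}) = ∅, so x is NOT a limit point.
  x = p27: open {p27} ∋ x has {p27} ∩ (A ∖ {p27}) = ∅, so x is NOT a limit point.
Collecting: A' = ∅.


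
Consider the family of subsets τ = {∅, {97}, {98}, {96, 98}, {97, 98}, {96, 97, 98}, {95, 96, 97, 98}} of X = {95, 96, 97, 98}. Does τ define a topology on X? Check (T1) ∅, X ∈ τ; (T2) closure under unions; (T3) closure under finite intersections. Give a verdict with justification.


τ IS a topology on X.

Axiom (T1): ∅ ∈ τ? Yes; X ∈ τ? Yes.
Axiom (T2/T3): check pairwise unions and intersections of members of τ.
All pairwise intersections and unions checked — each lies in τ. Therefore τ satisfies (T1), (T2), (T3): it IS a topology on X.


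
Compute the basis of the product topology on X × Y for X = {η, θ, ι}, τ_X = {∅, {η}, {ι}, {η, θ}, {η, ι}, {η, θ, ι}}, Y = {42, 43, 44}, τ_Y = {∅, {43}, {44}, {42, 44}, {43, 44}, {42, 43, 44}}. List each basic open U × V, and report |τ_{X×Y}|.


Basis B = {∅ × ∅, {η} × {43}, {η} × {44}, {ι} × {43}, {ι} × {44}, {η} × {42, 44}, {η} × {43, 44}, {η, θ} × {43}, {η, ι} × {43}, {η, θ} × {44}, {η, ι} × {44}, {ι} × {42, 44}, {ι} × {43, 44}, {η} × {42, 43, 44}, {η, θ, ι} × {43}, {η, θ, ι} × {44}, {ι} × {42, 43, 44}, {η, θ} × {42, 44}, {η, ι} × {42, 44}, {η, θ} × {43, 44}, {η, ι} × {43, 44}, {η, θ} × {42, 43, 44}, {η, ι} × {42, 43, 44}, {η, θ, ι} × {42, 44}, {η, θ, ι} × {43, 44}, {η, θ, ι} × {42, 43, 44}}; |τ_{X×Y}| = 108.

Enumerate products U × V with U ∈ τ_X, V ∈ τ_Y (deduplicated):
  ∅ × ∅ = {} (∅)
  {η} × {43} = {(η,43)}
  {η} × {44} = {(η,44)}
  {ι} × {43} = {(ι,43)}
  {ι} × {44} = {(ι,44)}
  {η} × {42, 44} = {(η,42), (η,44)}
  {η} × {43, 44} = {(η,43), (η,44)}
  {η, θ} × {43} = {(η,43), (θ,43)}
  {η, ι} × {43} = {(η,43), (ι,43)}
  {η, θ} × {44} = {(η,44), (θ,44)}
  {η, ι} × {44} = {(η,44), (ι,44)}
  {ι} × {42, 44} = {(ι,42), (ι,44)}
  {ι} × {43, 44} = {(ι,43), (ι,44)}
  {η} × {42, 43, 44} = {(η,42), (η,43), (η,44)}
  {η, θ, ι} × {43} = {(η,43), (θ,43), (ι,43)}
  {η, θ, ι} × {44} = {(η,44), (θ,44), (ι,44)}
  {ι} × {42, 43, 44} = {(ι,42), (ι,43), (ι,44)}
  {η, θ} × {42, 44} = {(η,42), (η,44), (θ,42), (θ,44)}
  {η, ι} × {42, 44} = {(η,42), (η,44), (ι,42), (ι,44)}
  {η, θ} × {43, 44} = {(η,43), (η,44), (θ,43), (θ,44)}
  {η, ι} × {43, 44} = {(η,43), (η,44), (ι,43), (ι,44)}
  {η, θ} × {42, 43, 44} = {(η,42), (η,43), (η,44), (θ,42), (θ,43), (θ,44)}
  {η, ι} × {42, 43, 44} = {(η,42), (η,43), (η,44), (ι,42), (ι,43), (ι,44)}
  {η, θ, ι} × {42, 44} = {(η,42), (η,44), (θ,42), (θ,44), (ι,42), (ι,44)}
  {η, θ, ι} × {43, 44} = {(η,43), (η,44), (θ,43), (θ,44), (ι,43), (ι,44)}
  {η, θ, ι} × {42, 43, 44} = {(η,42), (η,43), (η,44), (θ,42), (θ,43), (θ,44), (ι,42), (ι,43), (ι,44)}
These 26 distinct sets form the basis B.
Close under arbitrary unions to get τ_{X×Y}; counting gives |τ_{X×Y}| = 108.


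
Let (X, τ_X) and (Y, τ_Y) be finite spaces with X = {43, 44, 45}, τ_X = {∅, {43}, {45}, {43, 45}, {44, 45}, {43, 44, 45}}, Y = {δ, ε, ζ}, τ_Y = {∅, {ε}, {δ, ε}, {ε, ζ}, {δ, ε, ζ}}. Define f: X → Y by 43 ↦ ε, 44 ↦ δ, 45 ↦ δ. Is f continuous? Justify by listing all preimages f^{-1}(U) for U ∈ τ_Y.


f IS continuous.

Compute f^{-1}(U) for each U ∈ τ_Y:
  U = ∅: f^{-1}(U) = ∅ ∈ τ_X ✓.
  U = {ε}: f^{-1}(U) = {43} ∈ τ_X ✓.
  U = {δ, ε}: f^{-1}(U) = {43, 44, 45} ∈ τ_X ✓.
  U = {ε, ζ}: f^{-1}(U) = {43} ∈ τ_X ✓.
  U = {δ, ε, ζ}: f^{-1}(U) = {43, 44, 45} ∈ τ_X ✓.
Every preimage lies in τ_X, so f IS continuous.


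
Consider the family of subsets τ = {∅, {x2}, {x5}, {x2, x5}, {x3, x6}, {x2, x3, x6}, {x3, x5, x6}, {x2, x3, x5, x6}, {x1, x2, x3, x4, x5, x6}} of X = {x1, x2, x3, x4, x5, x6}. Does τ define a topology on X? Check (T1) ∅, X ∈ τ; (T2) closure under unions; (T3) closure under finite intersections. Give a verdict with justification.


τ IS a topology on X.

Axiom (T1): ∅ ∈ τ? Yes; X ∈ τ? Yes.
Axiom (T2/T3): check pairwise unions and intersections of members of τ.
All pairwise intersections and unions checked — each lies in τ. Therefore τ satisfies (T1), (T2), (T3): it IS a topology on X.


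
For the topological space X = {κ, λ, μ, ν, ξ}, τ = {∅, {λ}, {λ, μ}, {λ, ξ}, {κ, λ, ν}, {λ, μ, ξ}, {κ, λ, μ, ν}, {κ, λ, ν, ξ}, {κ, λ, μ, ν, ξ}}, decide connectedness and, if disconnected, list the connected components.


(X, τ) is connected.

Find clopen sets (U ∈ τ with X ∖ U ∈ τ):
  U = ∅, X ∖ U = {κ, λ, μ, ν, ξ} — both open, so U is clopen.
  U = {κ, λ, μ, ν, ξ}, X ∖ U = ∅ — both open, so U is clopen.
Only trivial clopens (∅ and X) exist, so (X, τ) is connected.
Compute connected components by grouping points that agree on all clopens:
  component: {κ, λ, μ, ν, ξ}


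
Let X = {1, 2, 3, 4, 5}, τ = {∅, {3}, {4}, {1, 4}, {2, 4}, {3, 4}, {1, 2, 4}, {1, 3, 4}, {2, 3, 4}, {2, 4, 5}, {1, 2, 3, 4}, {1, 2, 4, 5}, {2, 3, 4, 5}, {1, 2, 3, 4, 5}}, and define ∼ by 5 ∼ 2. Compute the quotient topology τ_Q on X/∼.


X/∼ = {[1], [2=5], [3], [4]}; |τ_Q| = 10.

Equivalence classes: [1], [2=5], [3], [4].
Quotient map π: X → X/∼ sends 1 ↦ [1], 2 ↦ [2=5], 3 ↦ [3], 4 ↦ [4], 5 ↦ [2=5].
For each subset V ⊆ X/∼, compute π^{-1}(V) ⊆ X and check whether π^{-1}(V) ∈ τ. V is open in τ_Q iff π^{-1}(V) ∈ τ.
  V = {}: π^{-1}(V) = ∅ ∈ τ ✓.
  V = {[1]}: π^{-1}(V) = {1} ∉ τ ✗.
  V = {[2=5]}: π^{-1}(V) = {2, 5} ∉ τ ✗.
  V = {[1], [2=5]}: π^{-1}(V) = {1, 2, 5} ∉ τ ✗.
  V = {[3]}: π^{-1}(V) = {3} ∈ τ ✓.
  V = {[1], [3]}: π^{-1}(V) = {1, 3} ∉ τ ✗.
  V = {[2=5], [3]}: π^{-1}(V) = {2, 3, 5} ∉ τ ✗.
  V = {[1], [2=5], [3]}: π^{-1}(V) = {1, 2, 3, 5} ∉ τ ✗.
  V = {[4]}: π^{-1}(V) = {4} ∈ τ ✓.
  V = {[1], [4]}: π^{-1}(V) = {1, 4} ∈ τ ✓.
  V = {[2=5], [4]}: π^{-1}(V) = {2, 4, 5} ∈ τ ✓.
  V = {[1], [2=5], [4]}: π^{-1}(V) = {1, 2, 4, 5} ∈ τ ✓.
  V = {[3], [4]}: π^{-1}(V) = {3, 4} ∈ τ ✓.
  V = {[1], [3], [4]}: π^{-1}(V) = {1, 3, 4} ∈ τ ✓.
  V = {[2=5], [3], [4]}: π^{-1}(V) = {2, 3, 4, 5} ∈ τ ✓.
  V = {[1], [2=5], [3], [4]}: π^{-1}(V) = {1, 2, 3, 4, 5} ∈ τ ✓.
Open sets in the quotient: τ_Q = {{}, {[3]}, {[4]}, {[1], [4]}, {[2=5], [4]}, {[1], [2=5], [4]}, {[3], [4]}, {[1], [3], [4]}, {[2=5], [3], [4]}, {[1], [2=5], [3], [4]}} (10 elements).


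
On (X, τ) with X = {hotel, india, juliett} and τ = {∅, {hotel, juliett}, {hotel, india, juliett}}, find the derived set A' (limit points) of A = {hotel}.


A' = {india, juliett}

For each x ∈ X, list the open sets U ∈ τ with x ∈ U, then check whether U ∩ (A ∖ {x}) ≠ ∅ for every such U.
  x = hotel: open {hotel, juliett} ∋ x has {hotel, juliett} ∩ (A ∖ {hotel}) = ∅, so x is NOT a limit point.
  x = india: opens ∋ x are {hotel, india, juliett}; each meets A ∖ {india}, so x IS a limit point.
  x = juliett: opens ∋ x are {hotel, juliett}, {hotel, india, juliett}; each meets A ∖ {juliett}, so x IS a limit point.
Collecting: A' = {india, juliett}.


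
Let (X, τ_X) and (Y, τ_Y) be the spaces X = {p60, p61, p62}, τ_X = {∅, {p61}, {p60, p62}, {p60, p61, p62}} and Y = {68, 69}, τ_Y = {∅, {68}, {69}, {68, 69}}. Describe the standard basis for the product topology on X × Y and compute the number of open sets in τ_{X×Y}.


Basis B = {∅ × ∅, {p61} × {68}, {p61} × {69}, {p60, p62} × {68}, {p60, p62} × {69}, {p61} × {68, 69}, {p60, p61, p62} × {68}, {p60, p61, p62} × {69}, {p60, p62} × {68, 69}, {p60, p61, p62} × {68, 69}}; |τ_{X×Y}| = 16.

Enumerate products U × V with U ∈ τ_X, V ∈ τ_Y (deduplicated):
  ∅ × ∅ = {} (∅)
  {p61} × {68} = {(p61,68)}
  {p61} × {69} = {(p61,69)}
  {p60, p62} × {68} = {(p60,68), (p62,68)}
  {p60, p62} × {69} = {(p60,69), (p62,69)}
  {p61} × {68, 69} = {(p61,68), (p61,69)}
  {p60, p61, p62} × {68} = {(p60,68), (p61,68), (p62,68)}
  {p60, p61, p62} × {69} = {(p60,69), (p61,69), (p62,69)}
  {p60, p62} × {68, 69} = {(p60,68), (p60,69), (p62,68), (p62,69)}
  {p60, p61, p62} × {68, 69} = {(p60,68), (p60,69), (p61,68), (p61,69), (p62,68), (p62,69)}
These 10 distinct sets form the basis B.
Close under arbitrary unions to get τ_{X×Y}; counting gives |τ_{X×Y}| = 16.


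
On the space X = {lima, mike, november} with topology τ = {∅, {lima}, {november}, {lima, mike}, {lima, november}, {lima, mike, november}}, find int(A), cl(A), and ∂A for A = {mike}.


int(A) = ∅, cl(A) = {mike}, ∂A = {mike}.

Closed sets in (X, τ) are complements of opens:
  closed(X, τ) = {∅, {mike}, {november}, {lima, mike}, {mike, november}, {lima, mike, november}}.
int(A) = ⋃ {U ∈ τ : U ⊆ A}. Opens contained in A: ∅.
Taking the union of these: int(A) = ∅.
cl(A) = ⋂ {C closed : A ⊆ C}. Closed sets containing A: {mike}, {lima, mike}, {mike, november}, {lima, mike, november}.
Intersecting these: cl(A) = {mike}.
∂A = cl(A) ∖ int(A) = {mike} ∖ ∅ = {mike}.


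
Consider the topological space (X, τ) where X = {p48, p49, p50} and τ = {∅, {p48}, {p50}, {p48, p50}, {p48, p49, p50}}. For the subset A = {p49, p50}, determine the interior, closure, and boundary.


int(A) = {p50}, cl(A) = {p49, p50}, ∂A = {p49}.

Closed sets in (X, τ) are complements of opens:
  closed(X, τ) = {∅, {p49}, {p48, p49}, {p49, p50}, {p48, p49, p50}}.
int(A) = ⋃ {U ∈ τ : U ⊆ A}. Opens contained in A: ∅, {p50}.
Taking the union of these: int(A) = {p50}.
cl(A) = ⋂ {C closed : A ⊆ C}. Closed sets containing A: {p49, p50}, {p48, p49, p50}.
Intersecting these: cl(A) = {p49, p50}.
∂A = cl(A) ∖ int(A) = {p49, p50} ∖ {p50} = {p49}.


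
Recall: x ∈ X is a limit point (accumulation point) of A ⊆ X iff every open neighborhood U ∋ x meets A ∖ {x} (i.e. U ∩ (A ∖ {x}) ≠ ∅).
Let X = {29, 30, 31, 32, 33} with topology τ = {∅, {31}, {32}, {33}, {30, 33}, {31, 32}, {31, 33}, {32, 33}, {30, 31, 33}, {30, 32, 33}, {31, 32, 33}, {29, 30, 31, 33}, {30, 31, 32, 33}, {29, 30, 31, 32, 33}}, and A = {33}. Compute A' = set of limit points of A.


A' = {29, 30}

For each x ∈ X, list the open sets U ∈ τ with x ∈ U, then check whether U ∩ (A ∖ {x}) ≠ ∅ for every such U.
  x = 29: opens ∋ x are {29, 30, 31, 33}, {29, 30, 31, 32, 33}; each meets A ∖ {29}, so x IS a limit point.
  x = 30: opens ∋ x are {30, 33}, {30, 31, 33}, {30, 32, 33}, {29, 30, 31, 33}, {30, 31, 32, 33}, {29, 30, 31, 32, 33}; each meets A ∖ {30}, so x IS a limit point.
  x = 31: open {31} ∋ x has {31} ∩ (A ∖ {31}) = ∅, so x is NOT a limit point.
  x = 32: open {32} ∋ x has {32} ∩ (A ∖ {32}) = ∅, so x is NOT a limit point.
  x = 33: open {33} ∋ x has {33} ∩ (A ∖ {33}) = ∅, so x is NOT a limit point.
Collecting: A' = {29, 30}.


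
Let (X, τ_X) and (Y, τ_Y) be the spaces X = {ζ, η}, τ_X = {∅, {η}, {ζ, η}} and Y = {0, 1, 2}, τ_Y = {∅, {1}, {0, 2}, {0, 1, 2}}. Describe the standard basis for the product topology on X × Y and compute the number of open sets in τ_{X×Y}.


Basis B = {∅ × ∅, {η} × {1}, {ζ, η} × {1}, {η} × {0, 2}, {η} × {0, 1, 2}, {ζ, η} × {0, 2}, {ζ, η} × {0, 1, 2}}; |τ_{X×Y}| = 9.

Enumerate products U × V with U ∈ τ_X, V ∈ τ_Y (deduplicated):
  ∅ × ∅ = {} (∅)
  {η} × {1} = {(η,1)}
  {ζ, η} × {1} = {(ζ,1), (η,1)}
  {η} × {0, 2} = {(η,0), (η,2)}
  {η} × {0, 1, 2} = {(η,0), (η,1), (η,2)}
  {ζ, η} × {0, 2} = {(ζ,0), (ζ,2), (η,0), (η,2)}
  {ζ, η} × {0, 1, 2} = {(ζ,0), (ζ,1), (ζ,2), (η,0), (η,1), (η,2)}
These 7 distinct sets form the basis B.
Close under arbitrary unions to get τ_{X×Y}; counting gives |τ_{X×Y}| = 9.


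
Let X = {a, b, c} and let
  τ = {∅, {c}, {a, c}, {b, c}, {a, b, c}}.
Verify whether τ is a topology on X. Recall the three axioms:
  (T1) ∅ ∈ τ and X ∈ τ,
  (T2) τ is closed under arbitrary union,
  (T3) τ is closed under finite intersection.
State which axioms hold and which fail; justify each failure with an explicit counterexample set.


τ IS a topology on X.

Axiom (T1): ∅ ∈ τ? Yes; X ∈ τ? Yes.
Axiom (T2/T3): check pairwise unions and intersections of members of τ.
All pairwise intersections and unions checked — each lies in τ. Therefore τ satisfies (T1), (T2), (T3): it IS a topology on X.


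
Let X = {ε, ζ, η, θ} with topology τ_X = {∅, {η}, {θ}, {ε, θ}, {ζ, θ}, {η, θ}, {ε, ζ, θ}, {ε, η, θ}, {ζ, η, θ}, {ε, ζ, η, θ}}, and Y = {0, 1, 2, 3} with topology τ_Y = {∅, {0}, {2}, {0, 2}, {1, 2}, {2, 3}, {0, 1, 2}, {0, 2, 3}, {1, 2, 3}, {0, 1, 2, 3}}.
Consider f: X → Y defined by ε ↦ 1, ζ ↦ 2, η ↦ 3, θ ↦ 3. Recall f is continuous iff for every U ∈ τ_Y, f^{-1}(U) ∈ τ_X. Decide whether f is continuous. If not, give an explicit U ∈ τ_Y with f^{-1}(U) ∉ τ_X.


f is NOT continuous.

Compute f^{-1}(U) for each U ∈ τ_Y:
  U = ∅: f^{-1}(U) = ∅ ∈ τ_X ✓.
  U = {0}: f^{-1}(U) = ∅ ∈ τ_X ✓.
  U = {2}: f^{-1}(U) = {ζ} ∉ τ_X ✗.
  U = {0, 2}: f^{-1}(U) = {ζ} ∉ τ_X ✗.
  U = {1, 2}: f^{-1}(U) = {ε, ζ} ∉ τ_X ✗.
  U = {2, 3}: f^{-1}(U) = {ζ, η, θ} ∈ τ_X ✓.
  U = {0, 1, 2}: f^{-1}(U) = {ε, ζ} ∉ τ_X ✗.
  U = {0, 2, 3}: f^{-1}(U) = {ζ, η, θ} ∈ τ_X ✓.
  U = {1, 2, 3}: f^{-1}(U) = {ε, ζ, η, θ} ∈ τ_X ✓.
  U = {0, 1, 2, 3}: f^{-1}(U) = {ε, ζ, η, θ} ∈ τ_X ✓.
Found U = {2} with f^{-1}(U) = {ζ} not in τ_X. Therefore f is NOT continuous.


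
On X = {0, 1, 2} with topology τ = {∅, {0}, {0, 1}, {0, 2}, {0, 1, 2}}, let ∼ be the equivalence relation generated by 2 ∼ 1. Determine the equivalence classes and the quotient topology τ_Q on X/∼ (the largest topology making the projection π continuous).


X/∼ = {[0], [1=2]}; |τ_Q| = 3.

Equivalence classes: [0], [1=2].
Quotient map π: X → X/∼ sends 0 ↦ [0], 1 ↦ [1=2], 2 ↦ [1=2].
For each subset V ⊆ X/∼, compute π^{-1}(V) ⊆ X and check whether π^{-1}(V) ∈ τ. V is open in τ_Q iff π^{-1}(V) ∈ τ.
  V = {}: π^{-1}(V) = ∅ ∈ τ ✓.
  V = {[0]}: π^{-1}(V) = {0} ∈ τ ✓.
  V = {[1=2]}: π^{-1}(V) = {1, 2} ∉ τ ✗.
  V = {[0], [1=2]}: π^{-1}(V) = {0, 1, 2} ∈ τ ✓.
Open sets in the quotient: τ_Q = {{}, {[0]}, {[0], [1=2]}} (3 elements).


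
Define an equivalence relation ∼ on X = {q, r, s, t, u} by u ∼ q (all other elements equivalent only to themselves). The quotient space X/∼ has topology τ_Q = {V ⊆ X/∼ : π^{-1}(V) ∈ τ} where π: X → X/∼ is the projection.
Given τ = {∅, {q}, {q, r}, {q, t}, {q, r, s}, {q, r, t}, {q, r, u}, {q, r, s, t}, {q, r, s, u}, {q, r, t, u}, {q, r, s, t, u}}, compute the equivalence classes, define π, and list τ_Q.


X/∼ = {[q=u], [r], [s], [t]}; |τ_Q| = 5.

Equivalence classes: [q=u], [r], [s], [t].
Quotient map π: X → X/∼ sends q ↦ [q=u], r ↦ [r], s ↦ [s], t ↦ [t], u ↦ [q=u].
For each subset V ⊆ X/∼, compute π^{-1}(V) ⊆ X and check whether π^{-1}(V) ∈ τ. V is open in τ_Q iff π^{-1}(V) ∈ τ.
  V = {}: π^{-1}(V) = ∅ ∈ τ ✓.
  V = {[q=u]}: π^{-1}(V) = {q, u} ∉ τ ✗.
  V = {[r]}: π^{-1}(V) = {r} ∉ τ ✗.
  V = {[q=u], [r]}: π^{-1}(V) = {q, r, u} ∈ τ ✓.
  V = {[s]}: π^{-1}(V) = {s} ∉ τ ✗.
  V = {[q=u], [s]}: π^{-1}(V) = {q, s, u} ∉ τ ✗.
  V = {[r], [s]}: π^{-1}(V) = {r, s} ∉ τ ✗.
  V = {[q=u], [r], [s]}: π^{-1}(V) = {q, r, s, u} ∈ τ ✓.
  V = {[t]}: π^{-1}(V) = {t} ∉ τ ✗.
  V = {[q=u], [t]}: π^{-1}(V) = {q, t, u} ∉ τ ✗.
  V = {[r], [t]}: π^{-1}(V) = {r, t} ∉ τ ✗.
  V = {[q=u], [r], [t]}: π^{-1}(V) = {q, r, t, u} ∈ τ ✓.
  V = {[s], [t]}: π^{-1}(V) = {s, t} ∉ τ ✗.
  V = {[q=u], [s], [t]}: π^{-1}(V) = {q, s, t, u} ∉ τ ✗.
  V = {[r], [s], [t]}: π^{-1}(V) = {r, s, t} ∉ τ ✗.
  V = {[q=u], [r], [s], [t]}: π^{-1}(V) = {q, r, s, t, u} ∈ τ ✓.
Open sets in the quotient: τ_Q = {{}, {[q=u], [r]}, {[q=u], [r], [s]}, {[q=u], [r], [t]}, {[q=u], [r], [s], [t]}} (5 elements).


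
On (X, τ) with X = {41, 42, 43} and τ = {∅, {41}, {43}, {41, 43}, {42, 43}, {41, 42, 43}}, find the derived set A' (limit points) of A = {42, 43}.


A' = {42}

For each x ∈ X, list the open sets U ∈ τ with x ∈ U, then check whether U ∩ (A ∖ {x}) ≠ ∅ for every such U.
  x = 41: open {41} ∋ x has {41} ∩ (A ∖ {41}) = ∅, so x is NOT a limit point.
  x = 42: opens ∋ x are {42, 43}, {41, 42, 43}; each meets A ∖ {42}, so x IS a limit point.
  x = 43: open {43} ∋ x has {43} ∩ (A ∖ {43}) = ∅, so x is NOT a limit point.
Collecting: A' = {42}.


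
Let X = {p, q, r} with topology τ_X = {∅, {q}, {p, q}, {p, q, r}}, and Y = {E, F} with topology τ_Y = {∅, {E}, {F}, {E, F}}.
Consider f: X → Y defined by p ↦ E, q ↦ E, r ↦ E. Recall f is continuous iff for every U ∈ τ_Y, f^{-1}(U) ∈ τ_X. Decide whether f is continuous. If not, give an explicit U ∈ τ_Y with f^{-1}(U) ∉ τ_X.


f IS continuous.

Compute f^{-1}(U) for each U ∈ τ_Y:
  U = ∅: f^{-1}(U) = ∅ ∈ τ_X ✓.
  U = {E}: f^{-1}(U) = {p, q, r} ∈ τ_X ✓.
  U = {F}: f^{-1}(U) = ∅ ∈ τ_X ✓.
  U = {E, F}: f^{-1}(U) = {p, q, r} ∈ τ_X ✓.
Every preimage lies in τ_X, so f IS continuous.


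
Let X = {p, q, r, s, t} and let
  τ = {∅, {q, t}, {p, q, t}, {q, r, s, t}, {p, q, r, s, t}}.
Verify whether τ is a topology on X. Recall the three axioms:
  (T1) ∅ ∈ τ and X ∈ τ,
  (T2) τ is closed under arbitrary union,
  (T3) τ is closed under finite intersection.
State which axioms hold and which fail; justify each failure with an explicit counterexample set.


τ IS a topology on X.

Axiom (T1): ∅ ∈ τ? Yes; X ∈ τ? Yes.
Axiom (T2/T3): check pairwise unions and intersections of members of τ.
All pairwise intersections and unions checked — each lies in τ. Therefore τ satisfies (T1), (T2), (T3): it IS a topology on X.


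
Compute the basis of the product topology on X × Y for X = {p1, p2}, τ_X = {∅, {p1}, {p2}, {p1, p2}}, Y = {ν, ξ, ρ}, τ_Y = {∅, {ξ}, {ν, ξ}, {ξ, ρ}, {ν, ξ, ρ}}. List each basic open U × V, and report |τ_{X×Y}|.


Basis B = {∅ × ∅, {p1} × {ξ}, {p2} × {ξ}, {p1} × {ν, ξ}, {p1} × {ξ, ρ}, {p1, p2} × {ξ}, {p2} × {ν, ξ}, {p2} × {ξ, ρ}, {p1} × {ν, ξ, ρ}, {p2} × {ν, ξ, ρ}, {p1, p2} × {ν, ξ}, {p1, p2} × {ξ, ρ}, {p1, p2} × {ν, ξ, ρ}}; |τ_{X×Y}| = 25.

Enumerate products U × V with U ∈ τ_X, V ∈ τ_Y (deduplicated):
  ∅ × ∅ = {} (∅)
  {p1} × {ξ} = {(p1,ξ)}
  {p2} × {ξ} = {(p2,ξ)}
  {p1} × {ν, ξ} = {(p1,ν), (p1,ξ)}
  {p1} × {ξ, ρ} = {(p1,ξ), (p1,ρ)}
  {p1, p2} × {ξ} = {(p1,ξ), (p2,ξ)}
  {p2} × {ν, ξ} = {(p2,ν), (p2,ξ)}
  {p2} × {ξ, ρ} = {(p2,ξ), (p2,ρ)}
  {p1} × {ν, ξ, ρ} = {(p1,ν), (p1,ξ), (p1,ρ)}
  {p2} × {ν, ξ, ρ} = {(p2,ν), (p2,ξ), (p2,ρ)}
  {p1, p2} × {ν, ξ} = {(p1,ν), (p1,ξ), (p2,ν), (p2,ξ)}
  {p1, p2} × {ξ, ρ} = {(p1,ξ), (p1,ρ), (p2,ξ), (p2,ρ)}
  {p1, p2} × {ν, ξ, ρ} = {(p1,ν), (p1,ξ), (p1,ρ), (p2,ν), (p2,ξ), (p2,ρ)}
These 13 distinct sets form the basis B.
Close under arbitrary unions to get τ_{X×Y}; counting gives |τ_{X×Y}| = 25.


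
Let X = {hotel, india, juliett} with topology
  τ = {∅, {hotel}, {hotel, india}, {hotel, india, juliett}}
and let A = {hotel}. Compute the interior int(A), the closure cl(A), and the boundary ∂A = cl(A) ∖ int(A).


int(A) = {hotel}, cl(A) = {hotel, india, juliett}, ∂A = {india, juliett}.

Closed sets in (X, τ) are complements of opens:
  closed(X, τ) = {∅, {juliett}, {india, juliett}, {hotel, india, juliett}}.
int(A) = ⋃ {U ∈ τ : U ⊆ A}. Opens contained in A: ∅, {hotel}.
Taking the union of these: int(A) = {hotel}.
cl(A) = ⋂ {C closed : A ⊆ C}. Closed sets containing A: {hotel, india, juliett}.
Intersecting these: cl(A) = {hotel, india, juliett}.
∂A = cl(A) ∖ int(A) = {hotel, india, juliett} ∖ {hotel} = {india, juliett}.


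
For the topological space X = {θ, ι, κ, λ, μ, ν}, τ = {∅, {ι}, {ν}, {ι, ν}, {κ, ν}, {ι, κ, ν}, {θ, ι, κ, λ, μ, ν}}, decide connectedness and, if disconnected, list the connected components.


(X, τ) is connected.

Find clopen sets (U ∈ τ with X ∖ U ∈ τ):
  U = ∅, X ∖ U = {θ, ι, κ, λ, μ, ν} — both open, so U is clopen.
  U = {θ, ι, κ, λ, μ, ν}, X ∖ U = ∅ — both open, so U is clopen.
Only trivial clopens (∅ and X) exist, so (X, τ) is connected.
Compute connected components by grouping points that agree on all clopens:
  component: {θ, ι, κ, λ, μ, ν}


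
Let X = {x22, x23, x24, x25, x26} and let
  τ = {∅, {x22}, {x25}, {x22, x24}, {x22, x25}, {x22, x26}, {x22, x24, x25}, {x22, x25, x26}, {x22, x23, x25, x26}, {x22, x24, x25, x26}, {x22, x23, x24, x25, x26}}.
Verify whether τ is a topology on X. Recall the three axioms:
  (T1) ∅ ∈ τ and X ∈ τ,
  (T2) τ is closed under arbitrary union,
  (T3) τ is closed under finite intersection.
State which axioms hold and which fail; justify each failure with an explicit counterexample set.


τ is NOT a topology on X.

Axiom (T1): ∅ ∈ τ? Yes; X ∈ τ? Yes.
Axiom (T2/T3): check pairwise unions and intersections of members of τ.
Counterexample for (T2): {x22, x24} ∪ {x22, x26} = {x22, x24, x26} ∉ τ. Therefore τ is NOT a topology.


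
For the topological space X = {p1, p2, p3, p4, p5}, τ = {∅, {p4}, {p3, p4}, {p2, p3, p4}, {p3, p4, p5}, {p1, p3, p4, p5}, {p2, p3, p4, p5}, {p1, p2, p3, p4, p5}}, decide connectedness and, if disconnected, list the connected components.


(X, τ) is connected.

Find clopen sets (U ∈ τ with X ∖ U ∈ τ):
  U = ∅, X ∖ U = {p1, p2, p3, p4, p5} — both open, so U is clopen.
  U = {p1, p2, p3, p4, p5}, X ∖ U = ∅ — both open, so U is clopen.
Only trivial clopens (∅ and X) exist, so (X, τ) is connected.
Compute connected components by grouping points that agree on all clopens:
  component: {p1, p2, p3, p4, p5}


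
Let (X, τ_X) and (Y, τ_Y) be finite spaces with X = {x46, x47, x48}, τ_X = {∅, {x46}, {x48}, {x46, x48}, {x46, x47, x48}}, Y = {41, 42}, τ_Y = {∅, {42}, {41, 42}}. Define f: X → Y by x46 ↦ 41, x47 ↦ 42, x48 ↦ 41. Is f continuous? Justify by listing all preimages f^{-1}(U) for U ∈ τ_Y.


f is NOT continuous.

Compute f^{-1}(U) for each U ∈ τ_Y:
  U = ∅: f^{-1}(U) = ∅ ∈ τ_X ✓.
  U = {42}: f^{-1}(U) = {x47} ∉ τ_X ✗.
  U = {41, 42}: f^{-1}(U) = {x46, x47, x48} ∈ τ_X ✓.
Found U = {42} with f^{-1}(U) = {x47} not in τ_X. Therefore f is NOT continuous.


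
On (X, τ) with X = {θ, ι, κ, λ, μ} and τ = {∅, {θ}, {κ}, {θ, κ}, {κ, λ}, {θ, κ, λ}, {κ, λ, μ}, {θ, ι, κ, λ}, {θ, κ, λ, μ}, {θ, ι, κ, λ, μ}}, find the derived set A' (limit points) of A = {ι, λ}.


A' = {ι, μ}

For each x ∈ X, list the open sets U ∈ τ with x ∈ U, then check whether U ∩ (A ∖ {x}) ≠ ∅ for every such U.
  x = θ: open {θ} ∋ x has {θ} ∩ (A ∖ {θ}) = ∅, so x is NOT a limit point.
  x = ι: opens ∋ x are {θ, ι, κ, λ}, {θ, ι, κ, λ, μ}; each meets A ∖ {ι}, so x IS a limit point.
  x = κ: open {κ} ∋ x has {κ} ∩ (A ∖ {κ}) = ∅, so x is NOT a limit point.
  x = λ: open {κ, λ} ∋ x has {κ, λ} ∩ (A ∖ {λ}) = ∅, so x is NOT a limit point.
  x = μ: opens ∋ x are {κ, λ, μ}, {θ, κ, λ, μ}, {θ, ι, κ, λ, μ}; each meets A ∖ {μ}, so x IS a limit point.
Collecting: A' = {ι, μ}.
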